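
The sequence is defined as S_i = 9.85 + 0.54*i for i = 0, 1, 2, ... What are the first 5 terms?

This is an arithmetic sequence.
i=0: S_0 = 9.85 + 0.54*0 = 9.85
i=1: S_1 = 9.85 + 0.54*1 = 10.39
i=2: S_2 = 9.85 + 0.54*2 = 10.93
i=3: S_3 = 9.85 + 0.54*3 = 11.47
i=4: S_4 = 9.85 + 0.54*4 = 12.01
The first 5 terms are: [9.85, 10.39, 10.93, 11.47, 12.01]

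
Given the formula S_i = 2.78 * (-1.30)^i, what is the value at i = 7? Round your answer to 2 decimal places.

S_7 = 2.78 * (-1.3)^7 ≈ 2.78 * -6.2749 ≈ -17.44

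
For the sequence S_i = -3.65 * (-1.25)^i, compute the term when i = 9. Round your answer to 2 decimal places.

S_9 = -3.65 * (-1.25)^9 ≈ -3.65 * -7.4506 ≈ 27.19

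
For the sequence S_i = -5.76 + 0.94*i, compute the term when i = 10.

S_10 = -5.76 + 0.94*10 = -5.76 + 9.4 = 3.64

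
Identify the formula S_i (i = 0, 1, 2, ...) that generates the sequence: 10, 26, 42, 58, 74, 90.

Check differences: 26 - 10 = 16
42 - 26 = 16
Common difference d = 16.
First term a = 10.
Formula: S_i = 10 + 16*i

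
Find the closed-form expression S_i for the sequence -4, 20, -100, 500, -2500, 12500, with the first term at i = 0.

Check ratios: 20 / -4 = -5.0
Common ratio r = -5.
First term a = -4.
Formula: S_i = -4 * (-5)^i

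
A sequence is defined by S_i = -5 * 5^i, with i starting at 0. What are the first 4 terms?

This is a geometric sequence.
i=0: S_0 = -5 * 5^0 = -5
i=1: S_1 = -5 * 5^1 = -25
i=2: S_2 = -5 * 5^2 = -125
i=3: S_3 = -5 * 5^3 = -625
The first 4 terms are: [-5, -25, -125, -625]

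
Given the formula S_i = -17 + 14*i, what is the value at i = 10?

S_10 = -17 + 14*10 = -17 + 140 = 123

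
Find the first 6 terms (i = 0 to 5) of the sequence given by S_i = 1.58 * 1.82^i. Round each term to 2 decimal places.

This is a geometric sequence.
i=0: S_0 = 1.58 * 1.82^0 = 1.58
i=1: S_1 = 1.58 * 1.82^1 ≈ 2.88
i=2: S_2 = 1.58 * 1.82^2 ≈ 5.23
i=3: S_3 = 1.58 * 1.82^3 ≈ 9.53
i=4: S_4 = 1.58 * 1.82^4 ≈ 17.34
i=5: S_5 = 1.58 * 1.82^5 ≈ 31.55
The first 6 terms are: [1.58, 2.88, 5.23, 9.53, 17.34, 31.55]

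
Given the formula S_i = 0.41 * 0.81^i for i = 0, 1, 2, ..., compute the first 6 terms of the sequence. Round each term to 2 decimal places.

This is a geometric sequence.
i=0: S_0 = 0.41 * 0.81^0 = 0.41
i=1: S_1 = 0.41 * 0.81^1 ≈ 0.33
i=2: S_2 = 0.41 * 0.81^2 ≈ 0.27
i=3: S_3 = 0.41 * 0.81^3 ≈ 0.22
i=4: S_4 = 0.41 * 0.81^4 ≈ 0.18
i=5: S_5 = 0.41 * 0.81^5 ≈ 0.14
The first 6 terms are: [0.41, 0.33, 0.27, 0.22, 0.18, 0.14]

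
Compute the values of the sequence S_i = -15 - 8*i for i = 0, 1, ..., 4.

This is an arithmetic sequence.
i=0: S_0 = -15 + -8*0 = -15
i=1: S_1 = -15 + -8*1 = -23
i=2: S_2 = -15 + -8*2 = -31
i=3: S_3 = -15 + -8*3 = -39
i=4: S_4 = -15 + -8*4 = -47
The first 5 terms are: [-15, -23, -31, -39, -47]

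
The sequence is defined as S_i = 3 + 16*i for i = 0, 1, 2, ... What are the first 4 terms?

This is an arithmetic sequence.
i=0: S_0 = 3 + 16*0 = 3
i=1: S_1 = 3 + 16*1 = 19
i=2: S_2 = 3 + 16*2 = 35
i=3: S_3 = 3 + 16*3 = 51
The first 4 terms are: [3, 19, 35, 51]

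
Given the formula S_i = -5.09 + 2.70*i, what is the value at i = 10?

S_10 = -5.09 + 2.7*10 = -5.09 + 27.0 = 21.91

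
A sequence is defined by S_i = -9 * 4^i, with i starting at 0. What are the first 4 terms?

This is a geometric sequence.
i=0: S_0 = -9 * 4^0 = -9
i=1: S_1 = -9 * 4^1 = -36
i=2: S_2 = -9 * 4^2 = -144
i=3: S_3 = -9 * 4^3 = -576
The first 4 terms are: [-9, -36, -144, -576]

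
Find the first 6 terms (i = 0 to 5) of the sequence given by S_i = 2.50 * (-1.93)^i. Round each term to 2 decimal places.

This is a geometric sequence.
i=0: S_0 = 2.5 * (-1.93)^0 = 2.5
i=1: S_1 = 2.5 * (-1.93)^1 ≈ -4.83
i=2: S_2 = 2.5 * (-1.93)^2 ≈ 9.31
i=3: S_3 = 2.5 * (-1.93)^3 ≈ -17.97
i=4: S_4 = 2.5 * (-1.93)^4 ≈ 34.69
i=5: S_5 = 2.5 * (-1.93)^5 ≈ -66.95
The first 6 terms are: [2.5, -4.83, 9.31, -17.97, 34.69, -66.95]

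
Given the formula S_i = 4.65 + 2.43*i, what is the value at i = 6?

S_6 = 4.65 + 2.43*6 = 4.65 + 14.58 = 19.23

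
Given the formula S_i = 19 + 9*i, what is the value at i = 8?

S_8 = 19 + 9*8 = 19 + 72 = 91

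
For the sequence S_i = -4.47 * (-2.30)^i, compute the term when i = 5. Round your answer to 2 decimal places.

S_5 = -4.47 * (-2.3)^5 ≈ -4.47 * -64.3634 ≈ 287.7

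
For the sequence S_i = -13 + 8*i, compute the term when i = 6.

S_6 = -13 + 8*6 = -13 + 48 = 35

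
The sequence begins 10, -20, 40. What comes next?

Ratios: -20 / 10 = -2.0
This is a geometric sequence with common ratio r = -2.
Next term = 40 * -2 = -80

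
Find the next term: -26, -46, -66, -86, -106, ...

Differences: -46 - -26 = -20
This is an arithmetic sequence with common difference d = -20.
Next term = -106 + -20 = -126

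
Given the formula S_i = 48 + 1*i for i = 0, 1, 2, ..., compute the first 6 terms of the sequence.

This is an arithmetic sequence.
i=0: S_0 = 48 + 1*0 = 48
i=1: S_1 = 48 + 1*1 = 49
i=2: S_2 = 48 + 1*2 = 50
i=3: S_3 = 48 + 1*3 = 51
i=4: S_4 = 48 + 1*4 = 52
i=5: S_5 = 48 + 1*5 = 53
The first 6 terms are: [48, 49, 50, 51, 52, 53]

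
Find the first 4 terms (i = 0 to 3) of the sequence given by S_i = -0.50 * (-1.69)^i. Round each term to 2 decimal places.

This is a geometric sequence.
i=0: S_0 = -0.5 * (-1.69)^0 = -0.5
i=1: S_1 = -0.5 * (-1.69)^1 ≈ 0.85
i=2: S_2 = -0.5 * (-1.69)^2 ≈ -1.43
i=3: S_3 = -0.5 * (-1.69)^3 ≈ 2.41
The first 4 terms are: [-0.5, 0.85, -1.43, 2.41]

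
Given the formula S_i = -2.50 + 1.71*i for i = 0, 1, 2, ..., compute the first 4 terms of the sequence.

This is an arithmetic sequence.
i=0: S_0 = -2.5 + 1.71*0 = -2.5
i=1: S_1 = -2.5 + 1.71*1 = -0.79
i=2: S_2 = -2.5 + 1.71*2 = 0.92
i=3: S_3 = -2.5 + 1.71*3 = 2.63
The first 4 terms are: [-2.5, -0.79, 0.92, 2.63]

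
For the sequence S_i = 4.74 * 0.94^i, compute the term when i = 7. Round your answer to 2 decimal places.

S_7 = 4.74 * 0.94^7 ≈ 4.74 * 0.6485 ≈ 3.07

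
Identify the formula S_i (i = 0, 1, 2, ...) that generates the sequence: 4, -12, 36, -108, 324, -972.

Check ratios: -12 / 4 = -3.0
Common ratio r = -3.
First term a = 4.
Formula: S_i = 4 * (-3)^i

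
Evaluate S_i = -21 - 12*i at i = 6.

S_6 = -21 + -12*6 = -21 + -72 = -93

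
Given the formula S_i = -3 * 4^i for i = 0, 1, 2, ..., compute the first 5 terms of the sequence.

This is a geometric sequence.
i=0: S_0 = -3 * 4^0 = -3
i=1: S_1 = -3 * 4^1 = -12
i=2: S_2 = -3 * 4^2 = -48
i=3: S_3 = -3 * 4^3 = -192
i=4: S_4 = -3 * 4^4 = -768
The first 5 terms are: [-3, -12, -48, -192, -768]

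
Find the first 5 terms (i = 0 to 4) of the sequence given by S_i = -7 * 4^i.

This is a geometric sequence.
i=0: S_0 = -7 * 4^0 = -7
i=1: S_1 = -7 * 4^1 = -28
i=2: S_2 = -7 * 4^2 = -112
i=3: S_3 = -7 * 4^3 = -448
i=4: S_4 = -7 * 4^4 = -1792
The first 5 terms are: [-7, -28, -112, -448, -1792]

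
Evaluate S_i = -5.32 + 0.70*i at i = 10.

S_10 = -5.32 + 0.7*10 = -5.32 + 7.0 = 1.68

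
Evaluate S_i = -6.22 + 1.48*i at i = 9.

S_9 = -6.22 + 1.48*9 = -6.22 + 13.32 = 7.1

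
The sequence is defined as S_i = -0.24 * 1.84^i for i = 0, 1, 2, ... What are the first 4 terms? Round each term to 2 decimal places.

This is a geometric sequence.
i=0: S_0 = -0.24 * 1.84^0 = -0.24
i=1: S_1 = -0.24 * 1.84^1 ≈ -0.44
i=2: S_2 = -0.24 * 1.84^2 ≈ -0.81
i=3: S_3 = -0.24 * 1.84^3 ≈ -1.5
The first 4 terms are: [-0.24, -0.44, -0.81, -1.5]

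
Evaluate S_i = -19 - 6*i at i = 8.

S_8 = -19 + -6*8 = -19 + -48 = -67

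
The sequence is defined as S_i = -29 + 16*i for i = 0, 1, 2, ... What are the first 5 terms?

This is an arithmetic sequence.
i=0: S_0 = -29 + 16*0 = -29
i=1: S_1 = -29 + 16*1 = -13
i=2: S_2 = -29 + 16*2 = 3
i=3: S_3 = -29 + 16*3 = 19
i=4: S_4 = -29 + 16*4 = 35
The first 5 terms are: [-29, -13, 3, 19, 35]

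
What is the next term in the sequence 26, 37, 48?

Differences: 37 - 26 = 11
This is an arithmetic sequence with common difference d = 11.
Next term = 48 + 11 = 59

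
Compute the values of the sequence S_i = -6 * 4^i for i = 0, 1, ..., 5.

This is a geometric sequence.
i=0: S_0 = -6 * 4^0 = -6
i=1: S_1 = -6 * 4^1 = -24
i=2: S_2 = -6 * 4^2 = -96
i=3: S_3 = -6 * 4^3 = -384
i=4: S_4 = -6 * 4^4 = -1536
i=5: S_5 = -6 * 4^5 = -6144
The first 6 terms are: [-6, -24, -96, -384, -1536, -6144]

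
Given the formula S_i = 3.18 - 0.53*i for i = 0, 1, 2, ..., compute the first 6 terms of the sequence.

This is an arithmetic sequence.
i=0: S_0 = 3.18 + -0.53*0 = 3.18
i=1: S_1 = 3.18 + -0.53*1 = 2.65
i=2: S_2 = 3.18 + -0.53*2 = 2.12
i=3: S_3 = 3.18 + -0.53*3 = 1.59
i=4: S_4 = 3.18 + -0.53*4 = 1.06
i=5: S_5 = 3.18 + -0.53*5 = 0.53
The first 6 terms are: [3.18, 2.65, 2.12, 1.59, 1.06, 0.53]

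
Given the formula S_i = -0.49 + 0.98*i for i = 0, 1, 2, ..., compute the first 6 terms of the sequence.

This is an arithmetic sequence.
i=0: S_0 = -0.49 + 0.98*0 = -0.49
i=1: S_1 = -0.49 + 0.98*1 = 0.49
i=2: S_2 = -0.49 + 0.98*2 = 1.47
i=3: S_3 = -0.49 + 0.98*3 = 2.45
i=4: S_4 = -0.49 + 0.98*4 = 3.43
i=5: S_5 = -0.49 + 0.98*5 = 4.41
The first 6 terms are: [-0.49, 0.49, 1.47, 2.45, 3.43, 4.41]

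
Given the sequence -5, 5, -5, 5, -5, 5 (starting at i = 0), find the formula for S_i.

Check ratios: 5 / -5 = -1.0
Common ratio r = -1.
First term a = -5.
Formula: S_i = -5 * (-1)^i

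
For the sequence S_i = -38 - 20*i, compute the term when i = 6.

S_6 = -38 + -20*6 = -38 + -120 = -158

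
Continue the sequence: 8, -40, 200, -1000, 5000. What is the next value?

Ratios: -40 / 8 = -5.0
This is a geometric sequence with common ratio r = -5.
Next term = 5000 * -5 = -25000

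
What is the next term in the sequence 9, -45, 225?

Ratios: -45 / 9 = -5.0
This is a geometric sequence with common ratio r = -5.
Next term = 225 * -5 = -1125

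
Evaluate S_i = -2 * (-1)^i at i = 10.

S_10 = -2 * (-1)^10 = -2 * 1 = -2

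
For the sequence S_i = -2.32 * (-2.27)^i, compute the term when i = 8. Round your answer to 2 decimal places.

S_8 = -2.32 * (-2.27)^8 ≈ -2.32 * 705.0288 ≈ -1635.67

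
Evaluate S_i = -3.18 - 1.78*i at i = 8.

S_8 = -3.18 + -1.78*8 = -3.18 + -14.24 = -17.42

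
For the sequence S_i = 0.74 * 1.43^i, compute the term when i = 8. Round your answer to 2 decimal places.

S_8 = 0.74 * 1.43^8 ≈ 0.74 * 17.4859 ≈ 12.94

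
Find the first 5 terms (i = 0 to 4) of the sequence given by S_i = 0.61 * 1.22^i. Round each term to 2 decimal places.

This is a geometric sequence.
i=0: S_0 = 0.61 * 1.22^0 = 0.61
i=1: S_1 = 0.61 * 1.22^1 ≈ 0.74
i=2: S_2 = 0.61 * 1.22^2 ≈ 0.91
i=3: S_3 = 0.61 * 1.22^3 ≈ 1.11
i=4: S_4 = 0.61 * 1.22^4 ≈ 1.35
The first 5 terms are: [0.61, 0.74, 0.91, 1.11, 1.35]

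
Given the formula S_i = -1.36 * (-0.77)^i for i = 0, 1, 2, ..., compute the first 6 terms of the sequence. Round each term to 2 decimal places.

This is a geometric sequence.
i=0: S_0 = -1.36 * (-0.77)^0 = -1.36
i=1: S_1 = -1.36 * (-0.77)^1 ≈ 1.05
i=2: S_2 = -1.36 * (-0.77)^2 ≈ -0.81
i=3: S_3 = -1.36 * (-0.77)^3 ≈ 0.62
i=4: S_4 = -1.36 * (-0.77)^4 ≈ -0.48
i=5: S_5 = -1.36 * (-0.77)^5 ≈ 0.37
The first 6 terms are: [-1.36, 1.05, -0.81, 0.62, -0.48, 0.37]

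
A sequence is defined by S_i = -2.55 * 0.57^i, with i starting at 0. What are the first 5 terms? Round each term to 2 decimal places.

This is a geometric sequence.
i=0: S_0 = -2.55 * 0.57^0 = -2.55
i=1: S_1 = -2.55 * 0.57^1 ≈ -1.45
i=2: S_2 = -2.55 * 0.57^2 ≈ -0.83
i=3: S_3 = -2.55 * 0.57^3 ≈ -0.47
i=4: S_4 = -2.55 * 0.57^4 ≈ -0.27
The first 5 terms are: [-2.55, -1.45, -0.83, -0.47, -0.27]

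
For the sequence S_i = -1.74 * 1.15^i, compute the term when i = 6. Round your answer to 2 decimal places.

S_6 = -1.74 * 1.15^6 ≈ -1.74 * 2.3131 ≈ -4.02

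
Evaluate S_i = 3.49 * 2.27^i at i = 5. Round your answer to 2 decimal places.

S_5 = 3.49 * 2.27^5 ≈ 3.49 * 60.2739 ≈ 210.36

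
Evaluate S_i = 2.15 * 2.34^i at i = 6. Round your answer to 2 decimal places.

S_6 = 2.15 * 2.34^6 ≈ 2.15 * 164.1705 ≈ 352.97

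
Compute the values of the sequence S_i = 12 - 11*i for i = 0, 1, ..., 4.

This is an arithmetic sequence.
i=0: S_0 = 12 + -11*0 = 12
i=1: S_1 = 12 + -11*1 = 1
i=2: S_2 = 12 + -11*2 = -10
i=3: S_3 = 12 + -11*3 = -21
i=4: S_4 = 12 + -11*4 = -32
The first 5 terms are: [12, 1, -10, -21, -32]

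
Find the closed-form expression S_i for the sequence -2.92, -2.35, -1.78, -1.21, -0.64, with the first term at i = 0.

Check differences: -2.35 - -2.92 = 0.57
-1.78 - -2.35 = 0.57
Common difference d = 0.57.
First term a = -2.92.
Formula: S_i = -2.92 + 0.57*i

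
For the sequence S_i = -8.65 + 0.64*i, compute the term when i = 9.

S_9 = -8.65 + 0.64*9 = -8.65 + 5.76 = -2.89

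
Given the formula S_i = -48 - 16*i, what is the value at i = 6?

S_6 = -48 + -16*6 = -48 + -96 = -144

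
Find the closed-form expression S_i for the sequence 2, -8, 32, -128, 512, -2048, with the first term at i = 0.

Check ratios: -8 / 2 = -4.0
Common ratio r = -4.
First term a = 2.
Formula: S_i = 2 * (-4)^i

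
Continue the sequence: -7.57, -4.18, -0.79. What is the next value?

Differences: -4.18 - -7.57 = 3.39
This is an arithmetic sequence with common difference d = 3.39.
Next term = -0.79 + 3.39 = 2.6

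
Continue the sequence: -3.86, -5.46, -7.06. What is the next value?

Differences: -5.46 - -3.86 = -1.6
This is an arithmetic sequence with common difference d = -1.6.
Next term = -7.06 + -1.6 = -8.66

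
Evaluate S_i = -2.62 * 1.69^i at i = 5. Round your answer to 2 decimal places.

S_5 = -2.62 * 1.69^5 ≈ -2.62 * 13.7858 ≈ -36.12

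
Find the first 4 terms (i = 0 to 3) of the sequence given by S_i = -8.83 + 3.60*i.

This is an arithmetic sequence.
i=0: S_0 = -8.83 + 3.6*0 = -8.83
i=1: S_1 = -8.83 + 3.6*1 = -5.23
i=2: S_2 = -8.83 + 3.6*2 = -1.63
i=3: S_3 = -8.83 + 3.6*3 = 1.97
The first 4 terms are: [-8.83, -5.23, -1.63, 1.97]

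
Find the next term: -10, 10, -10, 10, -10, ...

Ratios: 10 / -10 = -1.0
This is a geometric sequence with common ratio r = -1.
Next term = -10 * -1 = 10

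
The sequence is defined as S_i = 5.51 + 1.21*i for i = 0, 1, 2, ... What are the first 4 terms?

This is an arithmetic sequence.
i=0: S_0 = 5.51 + 1.21*0 = 5.51
i=1: S_1 = 5.51 + 1.21*1 = 6.72
i=2: S_2 = 5.51 + 1.21*2 = 7.93
i=3: S_3 = 5.51 + 1.21*3 = 9.14
The first 4 terms are: [5.51, 6.72, 7.93, 9.14]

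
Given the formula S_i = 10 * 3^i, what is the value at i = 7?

S_7 = 10 * 3^7 = 10 * 2187 = 21870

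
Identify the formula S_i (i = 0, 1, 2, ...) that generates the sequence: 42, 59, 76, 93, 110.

Check differences: 59 - 42 = 17
76 - 59 = 17
Common difference d = 17.
First term a = 42.
Formula: S_i = 42 + 17*i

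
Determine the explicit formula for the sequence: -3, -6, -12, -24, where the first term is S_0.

Check ratios: -6 / -3 = 2.0
Common ratio r = 2.
First term a = -3.
Formula: S_i = -3 * 2^i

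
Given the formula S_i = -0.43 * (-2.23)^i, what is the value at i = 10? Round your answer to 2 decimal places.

S_10 = -0.43 * (-2.23)^10 ≈ -0.43 * 3041.2256 ≈ -1307.73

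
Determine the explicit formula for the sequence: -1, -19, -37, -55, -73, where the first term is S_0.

Check differences: -19 - -1 = -18
-37 - -19 = -18
Common difference d = -18.
First term a = -1.
Formula: S_i = -1 - 18*i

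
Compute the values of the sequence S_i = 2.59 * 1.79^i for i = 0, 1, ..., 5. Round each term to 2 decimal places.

This is a geometric sequence.
i=0: S_0 = 2.59 * 1.79^0 = 2.59
i=1: S_1 = 2.59 * 1.79^1 ≈ 4.64
i=2: S_2 = 2.59 * 1.79^2 ≈ 8.3
i=3: S_3 = 2.59 * 1.79^3 ≈ 14.85
i=4: S_4 = 2.59 * 1.79^4 ≈ 26.59
i=5: S_5 = 2.59 * 1.79^5 ≈ 47.6
The first 6 terms are: [2.59, 4.64, 8.3, 14.85, 26.59, 47.6]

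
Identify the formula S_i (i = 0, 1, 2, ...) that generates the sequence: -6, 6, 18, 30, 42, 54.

Check differences: 6 - -6 = 12
18 - 6 = 12
Common difference d = 12.
First term a = -6.
Formula: S_i = -6 + 12*i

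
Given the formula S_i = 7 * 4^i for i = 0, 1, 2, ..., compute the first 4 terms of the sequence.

This is a geometric sequence.
i=0: S_0 = 7 * 4^0 = 7
i=1: S_1 = 7 * 4^1 = 28
i=2: S_2 = 7 * 4^2 = 112
i=3: S_3 = 7 * 4^3 = 448
The first 4 terms are: [7, 28, 112, 448]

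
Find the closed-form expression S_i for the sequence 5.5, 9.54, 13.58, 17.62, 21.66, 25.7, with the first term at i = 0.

Check differences: 9.54 - 5.5 = 4.04
13.58 - 9.54 = 4.04
Common difference d = 4.04.
First term a = 5.5.
Formula: S_i = 5.50 + 4.04*i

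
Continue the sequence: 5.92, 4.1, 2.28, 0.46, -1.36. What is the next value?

Differences: 4.1 - 5.92 = -1.82
This is an arithmetic sequence with common difference d = -1.82.
Next term = -1.36 + -1.82 = -3.18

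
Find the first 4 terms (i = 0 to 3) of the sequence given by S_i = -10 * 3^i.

This is a geometric sequence.
i=0: S_0 = -10 * 3^0 = -10
i=1: S_1 = -10 * 3^1 = -30
i=2: S_2 = -10 * 3^2 = -90
i=3: S_3 = -10 * 3^3 = -270
The first 4 terms are: [-10, -30, -90, -270]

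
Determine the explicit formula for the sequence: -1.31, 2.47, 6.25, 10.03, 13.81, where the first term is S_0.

Check differences: 2.47 - -1.31 = 3.78
6.25 - 2.47 = 3.78
Common difference d = 3.78.
First term a = -1.31.
Formula: S_i = -1.31 + 3.78*i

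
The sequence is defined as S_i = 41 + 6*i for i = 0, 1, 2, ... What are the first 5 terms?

This is an arithmetic sequence.
i=0: S_0 = 41 + 6*0 = 41
i=1: S_1 = 41 + 6*1 = 47
i=2: S_2 = 41 + 6*2 = 53
i=3: S_3 = 41 + 6*3 = 59
i=4: S_4 = 41 + 6*4 = 65
The first 5 terms are: [41, 47, 53, 59, 65]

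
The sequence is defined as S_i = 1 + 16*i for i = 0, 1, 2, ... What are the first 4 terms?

This is an arithmetic sequence.
i=0: S_0 = 1 + 16*0 = 1
i=1: S_1 = 1 + 16*1 = 17
i=2: S_2 = 1 + 16*2 = 33
i=3: S_3 = 1 + 16*3 = 49
The first 4 terms are: [1, 17, 33, 49]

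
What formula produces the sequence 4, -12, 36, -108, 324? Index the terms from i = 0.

Check ratios: -12 / 4 = -3.0
Common ratio r = -3.
First term a = 4.
Formula: S_i = 4 * (-3)^i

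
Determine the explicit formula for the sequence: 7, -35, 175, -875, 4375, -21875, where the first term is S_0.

Check ratios: -35 / 7 = -5.0
Common ratio r = -5.
First term a = 7.
Formula: S_i = 7 * (-5)^i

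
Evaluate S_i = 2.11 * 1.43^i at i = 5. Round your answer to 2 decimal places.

S_5 = 2.11 * 1.43^5 ≈ 2.11 * 5.9797 ≈ 12.62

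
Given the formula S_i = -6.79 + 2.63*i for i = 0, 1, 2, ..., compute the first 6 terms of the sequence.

This is an arithmetic sequence.
i=0: S_0 = -6.79 + 2.63*0 = -6.79
i=1: S_1 = -6.79 + 2.63*1 = -4.16
i=2: S_2 = -6.79 + 2.63*2 = -1.53
i=3: S_3 = -6.79 + 2.63*3 = 1.1
i=4: S_4 = -6.79 + 2.63*4 = 3.73
i=5: S_5 = -6.79 + 2.63*5 = 6.36
The first 6 terms are: [-6.79, -4.16, -1.53, 1.1, 3.73, 6.36]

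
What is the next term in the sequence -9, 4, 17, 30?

Differences: 4 - -9 = 13
This is an arithmetic sequence with common difference d = 13.
Next term = 30 + 13 = 43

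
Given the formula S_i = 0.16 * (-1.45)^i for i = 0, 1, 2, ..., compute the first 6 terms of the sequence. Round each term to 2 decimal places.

This is a geometric sequence.
i=0: S_0 = 0.16 * (-1.45)^0 = 0.16
i=1: S_1 = 0.16 * (-1.45)^1 ≈ -0.23
i=2: S_2 = 0.16 * (-1.45)^2 ≈ 0.34
i=3: S_3 = 0.16 * (-1.45)^3 ≈ -0.49
i=4: S_4 = 0.16 * (-1.45)^4 ≈ 0.71
i=5: S_5 = 0.16 * (-1.45)^5 ≈ -1.03
The first 6 terms are: [0.16, -0.23, 0.34, -0.49, 0.71, -1.03]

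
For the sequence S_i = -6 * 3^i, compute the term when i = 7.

S_7 = -6 * 3^7 = -6 * 2187 = -13122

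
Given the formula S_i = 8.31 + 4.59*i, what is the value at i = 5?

S_5 = 8.31 + 4.59*5 = 8.31 + 22.95 = 31.26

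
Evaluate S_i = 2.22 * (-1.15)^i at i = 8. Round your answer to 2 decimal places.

S_8 = 2.22 * (-1.15)^8 ≈ 2.22 * 3.059 ≈ 6.79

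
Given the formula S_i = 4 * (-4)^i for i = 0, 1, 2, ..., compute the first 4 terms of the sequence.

This is a geometric sequence.
i=0: S_0 = 4 * (-4)^0 = 4
i=1: S_1 = 4 * (-4)^1 = -16
i=2: S_2 = 4 * (-4)^2 = 64
i=3: S_3 = 4 * (-4)^3 = -256
The first 4 terms are: [4, -16, 64, -256]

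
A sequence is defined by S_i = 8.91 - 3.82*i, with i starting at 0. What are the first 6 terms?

This is an arithmetic sequence.
i=0: S_0 = 8.91 + -3.82*0 = 8.91
i=1: S_1 = 8.91 + -3.82*1 = 5.09
i=2: S_2 = 8.91 + -3.82*2 = 1.27
i=3: S_3 = 8.91 + -3.82*3 = -2.55
i=4: S_4 = 8.91 + -3.82*4 = -6.37
i=5: S_5 = 8.91 + -3.82*5 = -10.19
The first 6 terms are: [8.91, 5.09, 1.27, -2.55, -6.37, -10.19]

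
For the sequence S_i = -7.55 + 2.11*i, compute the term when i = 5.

S_5 = -7.55 + 2.11*5 = -7.55 + 10.55 = 3.0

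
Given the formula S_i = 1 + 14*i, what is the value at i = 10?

S_10 = 1 + 14*10 = 1 + 140 = 141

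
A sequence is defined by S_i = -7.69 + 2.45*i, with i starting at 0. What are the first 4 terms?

This is an arithmetic sequence.
i=0: S_0 = -7.69 + 2.45*0 = -7.69
i=1: S_1 = -7.69 + 2.45*1 = -5.24
i=2: S_2 = -7.69 + 2.45*2 = -2.79
i=3: S_3 = -7.69 + 2.45*3 = -0.34
The first 4 terms are: [-7.69, -5.24, -2.79, -0.34]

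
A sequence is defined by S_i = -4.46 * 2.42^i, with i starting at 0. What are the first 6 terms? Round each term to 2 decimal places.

This is a geometric sequence.
i=0: S_0 = -4.46 * 2.42^0 = -4.46
i=1: S_1 = -4.46 * 2.42^1 ≈ -10.79
i=2: S_2 = -4.46 * 2.42^2 ≈ -26.12
i=3: S_3 = -4.46 * 2.42^3 ≈ -63.21
i=4: S_4 = -4.46 * 2.42^4 ≈ -152.97
i=5: S_5 = -4.46 * 2.42^5 ≈ -370.18
The first 6 terms are: [-4.46, -10.79, -26.12, -63.21, -152.97, -370.18]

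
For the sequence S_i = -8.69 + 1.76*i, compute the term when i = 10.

S_10 = -8.69 + 1.76*10 = -8.69 + 17.6 = 8.91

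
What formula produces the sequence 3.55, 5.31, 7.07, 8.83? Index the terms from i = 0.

Check differences: 5.31 - 3.55 = 1.76
7.07 - 5.31 = 1.76
Common difference d = 1.76.
First term a = 3.55.
Formula: S_i = 3.55 + 1.76*i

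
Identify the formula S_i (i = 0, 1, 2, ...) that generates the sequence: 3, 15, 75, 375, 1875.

Check ratios: 15 / 3 = 5.0
Common ratio r = 5.
First term a = 3.
Formula: S_i = 3 * 5^i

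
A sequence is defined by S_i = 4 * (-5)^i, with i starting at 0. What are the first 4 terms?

This is a geometric sequence.
i=0: S_0 = 4 * (-5)^0 = 4
i=1: S_1 = 4 * (-5)^1 = -20
i=2: S_2 = 4 * (-5)^2 = 100
i=3: S_3 = 4 * (-5)^3 = -500
The first 4 terms are: [4, -20, 100, -500]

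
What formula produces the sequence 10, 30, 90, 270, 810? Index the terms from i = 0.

Check ratios: 30 / 10 = 3.0
Common ratio r = 3.
First term a = 10.
Formula: S_i = 10 * 3^i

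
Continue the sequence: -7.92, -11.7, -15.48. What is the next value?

Differences: -11.7 - -7.92 = -3.78
This is an arithmetic sequence with common difference d = -3.78.
Next term = -15.48 + -3.78 = -19.26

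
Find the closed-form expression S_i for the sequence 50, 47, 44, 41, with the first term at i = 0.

Check differences: 47 - 50 = -3
44 - 47 = -3
Common difference d = -3.
First term a = 50.
Formula: S_i = 50 - 3*i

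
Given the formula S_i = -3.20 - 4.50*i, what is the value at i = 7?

S_7 = -3.2 + -4.5*7 = -3.2 + -31.5 = -34.7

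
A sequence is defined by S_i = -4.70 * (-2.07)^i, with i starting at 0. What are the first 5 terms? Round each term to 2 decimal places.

This is a geometric sequence.
i=0: S_0 = -4.7 * (-2.07)^0 = -4.7
i=1: S_1 = -4.7 * (-2.07)^1 ≈ 9.73
i=2: S_2 = -4.7 * (-2.07)^2 ≈ -20.14
i=3: S_3 = -4.7 * (-2.07)^3 ≈ 41.69
i=4: S_4 = -4.7 * (-2.07)^4 ≈ -86.29
The first 5 terms are: [-4.7, 9.73, -20.14, 41.69, -86.29]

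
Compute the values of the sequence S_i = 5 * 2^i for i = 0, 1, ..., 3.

This is a geometric sequence.
i=0: S_0 = 5 * 2^0 = 5
i=1: S_1 = 5 * 2^1 = 10
i=2: S_2 = 5 * 2^2 = 20
i=3: S_3 = 5 * 2^3 = 40
The first 4 terms are: [5, 10, 20, 40]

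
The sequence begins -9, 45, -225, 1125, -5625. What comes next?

Ratios: 45 / -9 = -5.0
This is a geometric sequence with common ratio r = -5.
Next term = -5625 * -5 = 28125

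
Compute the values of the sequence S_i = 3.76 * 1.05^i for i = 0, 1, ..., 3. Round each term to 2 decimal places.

This is a geometric sequence.
i=0: S_0 = 3.76 * 1.05^0 = 3.76
i=1: S_1 = 3.76 * 1.05^1 ≈ 3.95
i=2: S_2 = 3.76 * 1.05^2 ≈ 4.15
i=3: S_3 = 3.76 * 1.05^3 ≈ 4.35
The first 4 terms are: [3.76, 3.95, 4.15, 4.35]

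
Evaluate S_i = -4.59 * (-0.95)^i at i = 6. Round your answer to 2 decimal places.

S_6 = -4.59 * (-0.95)^6 ≈ -4.59 * 0.7351 ≈ -3.37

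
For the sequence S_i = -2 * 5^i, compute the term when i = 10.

S_10 = -2 * 5^10 = -2 * 9765625 = -19531250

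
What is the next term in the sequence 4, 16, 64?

Ratios: 16 / 4 = 4.0
This is a geometric sequence with common ratio r = 4.
Next term = 64 * 4 = 256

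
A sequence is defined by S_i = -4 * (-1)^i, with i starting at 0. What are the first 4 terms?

This is a geometric sequence.
i=0: S_0 = -4 * (-1)^0 = -4
i=1: S_1 = -4 * (-1)^1 = 4
i=2: S_2 = -4 * (-1)^2 = -4
i=3: S_3 = -4 * (-1)^3 = 4
The first 4 terms are: [-4, 4, -4, 4]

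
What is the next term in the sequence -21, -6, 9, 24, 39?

Differences: -6 - -21 = 15
This is an arithmetic sequence with common difference d = 15.
Next term = 39 + 15 = 54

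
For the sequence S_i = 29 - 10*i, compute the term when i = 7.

S_7 = 29 + -10*7 = 29 + -70 = -41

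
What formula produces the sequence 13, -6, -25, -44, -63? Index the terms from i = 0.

Check differences: -6 - 13 = -19
-25 - -6 = -19
Common difference d = -19.
First term a = 13.
Formula: S_i = 13 - 19*i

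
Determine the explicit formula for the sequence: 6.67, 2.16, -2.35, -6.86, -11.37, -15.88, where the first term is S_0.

Check differences: 2.16 - 6.67 = -4.51
-2.35 - 2.16 = -4.51
Common difference d = -4.51.
First term a = 6.67.
Formula: S_i = 6.67 - 4.51*i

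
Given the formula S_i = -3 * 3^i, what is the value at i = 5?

S_5 = -3 * 3^5 = -3 * 243 = -729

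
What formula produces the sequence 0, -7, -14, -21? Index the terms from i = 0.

Check differences: -7 - 0 = -7
-14 - -7 = -7
Common difference d = -7.
First term a = 0.
Formula: S_i = 0 - 7*i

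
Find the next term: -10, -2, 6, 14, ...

Differences: -2 - -10 = 8
This is an arithmetic sequence with common difference d = 8.
Next term = 14 + 8 = 22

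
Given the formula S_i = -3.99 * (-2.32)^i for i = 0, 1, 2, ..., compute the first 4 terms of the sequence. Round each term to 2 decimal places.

This is a geometric sequence.
i=0: S_0 = -3.99 * (-2.32)^0 = -3.99
i=1: S_1 = -3.99 * (-2.32)^1 ≈ 9.26
i=2: S_2 = -3.99 * (-2.32)^2 ≈ -21.48
i=3: S_3 = -3.99 * (-2.32)^3 ≈ 49.82
The first 4 terms are: [-3.99, 9.26, -21.48, 49.82]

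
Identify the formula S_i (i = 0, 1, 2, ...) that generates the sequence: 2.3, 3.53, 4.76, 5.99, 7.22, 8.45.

Check differences: 3.53 - 2.3 = 1.23
4.76 - 3.53 = 1.23
Common difference d = 1.23.
First term a = 2.3.
Formula: S_i = 2.30 + 1.23*i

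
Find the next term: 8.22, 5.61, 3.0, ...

Differences: 5.61 - 8.22 = -2.61
This is an arithmetic sequence with common difference d = -2.61.
Next term = 3.0 + -2.61 = 0.39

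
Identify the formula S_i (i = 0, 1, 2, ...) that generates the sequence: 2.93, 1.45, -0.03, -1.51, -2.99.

Check differences: 1.45 - 2.93 = -1.48
-0.03 - 1.45 = -1.48
Common difference d = -1.48.
First term a = 2.93.
Formula: S_i = 2.93 - 1.48*i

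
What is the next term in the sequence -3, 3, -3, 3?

Ratios: 3 / -3 = -1.0
This is a geometric sequence with common ratio r = -1.
Next term = 3 * -1 = -3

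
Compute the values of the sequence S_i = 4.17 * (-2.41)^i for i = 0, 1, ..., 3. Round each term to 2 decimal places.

This is a geometric sequence.
i=0: S_0 = 4.17 * (-2.41)^0 = 4.17
i=1: S_1 = 4.17 * (-2.41)^1 ≈ -10.05
i=2: S_2 = 4.17 * (-2.41)^2 ≈ 24.22
i=3: S_3 = 4.17 * (-2.41)^3 ≈ -58.37
The first 4 terms are: [4.17, -10.05, 24.22, -58.37]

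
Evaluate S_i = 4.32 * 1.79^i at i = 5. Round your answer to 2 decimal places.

S_5 = 4.32 * 1.79^5 ≈ 4.32 * 18.3766 ≈ 79.39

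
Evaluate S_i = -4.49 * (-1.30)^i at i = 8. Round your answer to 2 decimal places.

S_8 = -4.49 * (-1.3)^8 ≈ -4.49 * 8.1573 ≈ -36.63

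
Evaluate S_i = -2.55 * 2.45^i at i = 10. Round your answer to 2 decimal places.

S_10 = -2.55 * 2.45^10 ≈ -2.55 * 7792.2135 ≈ -19870.14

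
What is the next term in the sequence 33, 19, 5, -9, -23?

Differences: 19 - 33 = -14
This is an arithmetic sequence with common difference d = -14.
Next term = -23 + -14 = -37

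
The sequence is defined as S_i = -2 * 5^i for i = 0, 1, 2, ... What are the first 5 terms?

This is a geometric sequence.
i=0: S_0 = -2 * 5^0 = -2
i=1: S_1 = -2 * 5^1 = -10
i=2: S_2 = -2 * 5^2 = -50
i=3: S_3 = -2 * 5^3 = -250
i=4: S_4 = -2 * 5^4 = -1250
The first 5 terms are: [-2, -10, -50, -250, -1250]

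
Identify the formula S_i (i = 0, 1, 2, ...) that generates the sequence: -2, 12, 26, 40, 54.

Check differences: 12 - -2 = 14
26 - 12 = 14
Common difference d = 14.
First term a = -2.
Formula: S_i = -2 + 14*i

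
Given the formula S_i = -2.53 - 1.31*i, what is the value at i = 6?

S_6 = -2.53 + -1.31*6 = -2.53 + -7.86 = -10.39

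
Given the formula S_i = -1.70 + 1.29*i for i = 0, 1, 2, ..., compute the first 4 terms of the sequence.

This is an arithmetic sequence.
i=0: S_0 = -1.7 + 1.29*0 = -1.7
i=1: S_1 = -1.7 + 1.29*1 = -0.41
i=2: S_2 = -1.7 + 1.29*2 = 0.88
i=3: S_3 = -1.7 + 1.29*3 = 2.17
The first 4 terms are: [-1.7, -0.41, 0.88, 2.17]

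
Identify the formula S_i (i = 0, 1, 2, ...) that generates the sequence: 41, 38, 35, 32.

Check differences: 38 - 41 = -3
35 - 38 = -3
Common difference d = -3.
First term a = 41.
Formula: S_i = 41 - 3*i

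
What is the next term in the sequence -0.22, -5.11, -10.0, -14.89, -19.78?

Differences: -5.11 - -0.22 = -4.89
This is an arithmetic sequence with common difference d = -4.89.
Next term = -19.78 + -4.89 = -24.67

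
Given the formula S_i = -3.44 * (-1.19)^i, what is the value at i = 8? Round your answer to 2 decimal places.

S_8 = -3.44 * (-1.19)^8 ≈ -3.44 * 4.0214 ≈ -13.83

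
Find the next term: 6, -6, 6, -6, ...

Ratios: -6 / 6 = -1.0
This is a geometric sequence with common ratio r = -1.
Next term = -6 * -1 = 6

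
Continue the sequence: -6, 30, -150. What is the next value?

Ratios: 30 / -6 = -5.0
This is a geometric sequence with common ratio r = -5.
Next term = -150 * -5 = 750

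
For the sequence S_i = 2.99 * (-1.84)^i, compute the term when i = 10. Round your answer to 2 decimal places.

S_10 = 2.99 * (-1.84)^10 ≈ 2.99 * 444.8138 ≈ 1329.99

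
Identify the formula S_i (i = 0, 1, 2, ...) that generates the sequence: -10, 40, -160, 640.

Check ratios: 40 / -10 = -4.0
Common ratio r = -4.
First term a = -10.
Formula: S_i = -10 * (-4)^i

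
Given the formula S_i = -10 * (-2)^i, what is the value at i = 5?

S_5 = -10 * (-2)^5 = -10 * -32 = 320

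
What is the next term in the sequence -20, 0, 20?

Differences: 0 - -20 = 20
This is an arithmetic sequence with common difference d = 20.
Next term = 20 + 20 = 40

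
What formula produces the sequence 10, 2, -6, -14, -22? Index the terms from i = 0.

Check differences: 2 - 10 = -8
-6 - 2 = -8
Common difference d = -8.
First term a = 10.
Formula: S_i = 10 - 8*i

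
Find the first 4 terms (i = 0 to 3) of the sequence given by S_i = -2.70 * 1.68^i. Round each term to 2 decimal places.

This is a geometric sequence.
i=0: S_0 = -2.7 * 1.68^0 = -2.7
i=1: S_1 = -2.7 * 1.68^1 ≈ -4.54
i=2: S_2 = -2.7 * 1.68^2 ≈ -7.62
i=3: S_3 = -2.7 * 1.68^3 ≈ -12.8
The first 4 terms are: [-2.7, -4.54, -7.62, -12.8]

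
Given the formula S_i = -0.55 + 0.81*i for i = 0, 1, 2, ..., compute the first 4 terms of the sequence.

This is an arithmetic sequence.
i=0: S_0 = -0.55 + 0.81*0 = -0.55
i=1: S_1 = -0.55 + 0.81*1 = 0.26
i=2: S_2 = -0.55 + 0.81*2 = 1.07
i=3: S_3 = -0.55 + 0.81*3 = 1.88
The first 4 terms are: [-0.55, 0.26, 1.07, 1.88]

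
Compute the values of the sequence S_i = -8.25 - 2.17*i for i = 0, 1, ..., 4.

This is an arithmetic sequence.
i=0: S_0 = -8.25 + -2.17*0 = -8.25
i=1: S_1 = -8.25 + -2.17*1 = -10.42
i=2: S_2 = -8.25 + -2.17*2 = -12.59
i=3: S_3 = -8.25 + -2.17*3 = -14.76
i=4: S_4 = -8.25 + -2.17*4 = -16.93
The first 5 terms are: [-8.25, -10.42, -12.59, -14.76, -16.93]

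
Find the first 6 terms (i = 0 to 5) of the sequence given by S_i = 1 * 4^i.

This is a geometric sequence.
i=0: S_0 = 1 * 4^0 = 1
i=1: S_1 = 1 * 4^1 = 4
i=2: S_2 = 1 * 4^2 = 16
i=3: S_3 = 1 * 4^3 = 64
i=4: S_4 = 1 * 4^4 = 256
i=5: S_5 = 1 * 4^5 = 1024
The first 6 terms are: [1, 4, 16, 64, 256, 1024]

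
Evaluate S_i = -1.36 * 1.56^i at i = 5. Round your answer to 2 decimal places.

S_5 = -1.36 * 1.56^5 ≈ -1.36 * 9.23896 ≈ -12.56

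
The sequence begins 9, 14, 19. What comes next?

Differences: 14 - 9 = 5
This is an arithmetic sequence with common difference d = 5.
Next term = 19 + 5 = 24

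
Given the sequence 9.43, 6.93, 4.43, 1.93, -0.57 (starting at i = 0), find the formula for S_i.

Check differences: 6.93 - 9.43 = -2.5
4.43 - 6.93 = -2.5
Common difference d = -2.5.
First term a = 9.43.
Formula: S_i = 9.43 - 2.50*i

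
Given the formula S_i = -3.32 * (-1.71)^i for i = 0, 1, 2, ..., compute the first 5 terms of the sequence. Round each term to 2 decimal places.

This is a geometric sequence.
i=0: S_0 = -3.32 * (-1.71)^0 = -3.32
i=1: S_1 = -3.32 * (-1.71)^1 ≈ 5.68
i=2: S_2 = -3.32 * (-1.71)^2 ≈ -9.71
i=3: S_3 = -3.32 * (-1.71)^3 ≈ 16.6
i=4: S_4 = -3.32 * (-1.71)^4 ≈ -28.39
The first 5 terms are: [-3.32, 5.68, -9.71, 16.6, -28.39]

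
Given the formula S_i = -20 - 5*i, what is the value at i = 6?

S_6 = -20 + -5*6 = -20 + -30 = -50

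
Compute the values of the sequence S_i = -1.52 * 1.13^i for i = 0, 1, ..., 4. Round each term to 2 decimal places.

This is a geometric sequence.
i=0: S_0 = -1.52 * 1.13^0 = -1.52
i=1: S_1 = -1.52 * 1.13^1 ≈ -1.72
i=2: S_2 = -1.52 * 1.13^2 ≈ -1.94
i=3: S_3 = -1.52 * 1.13^3 ≈ -2.19
i=4: S_4 = -1.52 * 1.13^4 ≈ -2.48
The first 5 terms are: [-1.52, -1.72, -1.94, -2.19, -2.48]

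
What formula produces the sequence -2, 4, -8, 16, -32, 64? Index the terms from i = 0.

Check ratios: 4 / -2 = -2.0
Common ratio r = -2.
First term a = -2.
Formula: S_i = -2 * (-2)^i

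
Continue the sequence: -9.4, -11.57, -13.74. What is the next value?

Differences: -11.57 - -9.4 = -2.17
This is an arithmetic sequence with common difference d = -2.17.
Next term = -13.74 + -2.17 = -15.91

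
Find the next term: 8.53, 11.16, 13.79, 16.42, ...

Differences: 11.16 - 8.53 = 2.63
This is an arithmetic sequence with common difference d = 2.63.
Next term = 16.42 + 2.63 = 19.05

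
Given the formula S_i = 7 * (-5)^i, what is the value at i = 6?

S_6 = 7 * (-5)^6 = 7 * 15625 = 109375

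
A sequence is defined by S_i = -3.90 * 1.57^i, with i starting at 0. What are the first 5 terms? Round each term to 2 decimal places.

This is a geometric sequence.
i=0: S_0 = -3.9 * 1.57^0 = -3.9
i=1: S_1 = -3.9 * 1.57^1 ≈ -6.12
i=2: S_2 = -3.9 * 1.57^2 ≈ -9.61
i=3: S_3 = -3.9 * 1.57^3 ≈ -15.09
i=4: S_4 = -3.9 * 1.57^4 ≈ -23.7
The first 5 terms are: [-3.9, -6.12, -9.61, -15.09, -23.7]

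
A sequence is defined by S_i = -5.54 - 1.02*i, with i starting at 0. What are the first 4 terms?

This is an arithmetic sequence.
i=0: S_0 = -5.54 + -1.02*0 = -5.54
i=1: S_1 = -5.54 + -1.02*1 = -6.56
i=2: S_2 = -5.54 + -1.02*2 = -7.58
i=3: S_3 = -5.54 + -1.02*3 = -8.6
The first 4 terms are: [-5.54, -6.56, -7.58, -8.6]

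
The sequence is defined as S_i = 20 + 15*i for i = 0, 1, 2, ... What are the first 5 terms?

This is an arithmetic sequence.
i=0: S_0 = 20 + 15*0 = 20
i=1: S_1 = 20 + 15*1 = 35
i=2: S_2 = 20 + 15*2 = 50
i=3: S_3 = 20 + 15*3 = 65
i=4: S_4 = 20 + 15*4 = 80
The first 5 terms are: [20, 35, 50, 65, 80]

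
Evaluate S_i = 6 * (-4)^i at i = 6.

S_6 = 6 * (-4)^6 = 6 * 4096 = 24576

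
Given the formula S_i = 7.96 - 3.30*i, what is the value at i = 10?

S_10 = 7.96 + -3.3*10 = 7.96 + -33.0 = -25.04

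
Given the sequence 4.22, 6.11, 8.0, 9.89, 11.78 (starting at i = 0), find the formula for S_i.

Check differences: 6.11 - 4.22 = 1.89
8.0 - 6.11 = 1.89
Common difference d = 1.89.
First term a = 4.22.
Formula: S_i = 4.22 + 1.89*i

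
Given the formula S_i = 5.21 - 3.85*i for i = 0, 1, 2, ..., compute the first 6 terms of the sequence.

This is an arithmetic sequence.
i=0: S_0 = 5.21 + -3.85*0 = 5.21
i=1: S_1 = 5.21 + -3.85*1 = 1.36
i=2: S_2 = 5.21 + -3.85*2 = -2.49
i=3: S_3 = 5.21 + -3.85*3 = -6.34
i=4: S_4 = 5.21 + -3.85*4 = -10.19
i=5: S_5 = 5.21 + -3.85*5 = -14.04
The first 6 terms are: [5.21, 1.36, -2.49, -6.34, -10.19, -14.04]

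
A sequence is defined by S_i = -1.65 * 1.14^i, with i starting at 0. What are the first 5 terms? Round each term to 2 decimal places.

This is a geometric sequence.
i=0: S_0 = -1.65 * 1.14^0 = -1.65
i=1: S_1 = -1.65 * 1.14^1 ≈ -1.88
i=2: S_2 = -1.65 * 1.14^2 ≈ -2.14
i=3: S_3 = -1.65 * 1.14^3 ≈ -2.44
i=4: S_4 = -1.65 * 1.14^4 ≈ -2.79
The first 5 terms are: [-1.65, -1.88, -2.14, -2.44, -2.79]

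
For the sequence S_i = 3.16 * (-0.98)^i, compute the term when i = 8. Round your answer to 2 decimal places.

S_8 = 3.16 * (-0.98)^8 ≈ 3.16 * 0.8508 ≈ 2.69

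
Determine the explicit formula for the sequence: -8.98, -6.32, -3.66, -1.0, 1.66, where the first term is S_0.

Check differences: -6.32 - -8.98 = 2.66
-3.66 - -6.32 = 2.66
Common difference d = 2.66.
First term a = -8.98.
Formula: S_i = -8.98 + 2.66*i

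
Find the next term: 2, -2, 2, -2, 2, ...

Ratios: -2 / 2 = -1.0
This is a geometric sequence with common ratio r = -1.
Next term = 2 * -1 = -2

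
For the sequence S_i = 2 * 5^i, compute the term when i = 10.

S_10 = 2 * 5^10 = 2 * 9765625 = 19531250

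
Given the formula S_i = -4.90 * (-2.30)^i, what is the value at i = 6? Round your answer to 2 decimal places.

S_6 = -4.9 * (-2.3)^6 ≈ -4.9 * 148.0359 ≈ -725.38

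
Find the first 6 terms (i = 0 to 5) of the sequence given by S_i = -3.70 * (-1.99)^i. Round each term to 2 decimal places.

This is a geometric sequence.
i=0: S_0 = -3.7 * (-1.99)^0 = -3.7
i=1: S_1 = -3.7 * (-1.99)^1 ≈ 7.36
i=2: S_2 = -3.7 * (-1.99)^2 ≈ -14.65
i=3: S_3 = -3.7 * (-1.99)^3 ≈ 29.16
i=4: S_4 = -3.7 * (-1.99)^4 ≈ -58.02
i=5: S_5 = -3.7 * (-1.99)^5 ≈ 115.47
The first 6 terms are: [-3.7, 7.36, -14.65, 29.16, -58.02, 115.47]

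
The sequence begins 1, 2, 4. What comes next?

Ratios: 2 / 1 = 2.0
This is a geometric sequence with common ratio r = 2.
Next term = 4 * 2 = 8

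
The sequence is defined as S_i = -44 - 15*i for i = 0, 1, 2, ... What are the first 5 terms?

This is an arithmetic sequence.
i=0: S_0 = -44 + -15*0 = -44
i=1: S_1 = -44 + -15*1 = -59
i=2: S_2 = -44 + -15*2 = -74
i=3: S_3 = -44 + -15*3 = -89
i=4: S_4 = -44 + -15*4 = -104
The first 5 terms are: [-44, -59, -74, -89, -104]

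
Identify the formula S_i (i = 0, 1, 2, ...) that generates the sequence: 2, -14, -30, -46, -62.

Check differences: -14 - 2 = -16
-30 - -14 = -16
Common difference d = -16.
First term a = 2.
Formula: S_i = 2 - 16*i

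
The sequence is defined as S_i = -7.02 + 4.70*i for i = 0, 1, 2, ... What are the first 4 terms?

This is an arithmetic sequence.
i=0: S_0 = -7.02 + 4.7*0 = -7.02
i=1: S_1 = -7.02 + 4.7*1 = -2.32
i=2: S_2 = -7.02 + 4.7*2 = 2.38
i=3: S_3 = -7.02 + 4.7*3 = 7.08
The first 4 terms are: [-7.02, -2.32, 2.38, 7.08]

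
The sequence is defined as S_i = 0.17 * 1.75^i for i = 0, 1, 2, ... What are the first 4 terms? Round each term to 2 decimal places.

This is a geometric sequence.
i=0: S_0 = 0.17 * 1.75^0 = 0.17
i=1: S_1 = 0.17 * 1.75^1 ≈ 0.3
i=2: S_2 = 0.17 * 1.75^2 ≈ 0.52
i=3: S_3 = 0.17 * 1.75^3 ≈ 0.91
The first 4 terms are: [0.17, 0.3, 0.52, 0.91]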